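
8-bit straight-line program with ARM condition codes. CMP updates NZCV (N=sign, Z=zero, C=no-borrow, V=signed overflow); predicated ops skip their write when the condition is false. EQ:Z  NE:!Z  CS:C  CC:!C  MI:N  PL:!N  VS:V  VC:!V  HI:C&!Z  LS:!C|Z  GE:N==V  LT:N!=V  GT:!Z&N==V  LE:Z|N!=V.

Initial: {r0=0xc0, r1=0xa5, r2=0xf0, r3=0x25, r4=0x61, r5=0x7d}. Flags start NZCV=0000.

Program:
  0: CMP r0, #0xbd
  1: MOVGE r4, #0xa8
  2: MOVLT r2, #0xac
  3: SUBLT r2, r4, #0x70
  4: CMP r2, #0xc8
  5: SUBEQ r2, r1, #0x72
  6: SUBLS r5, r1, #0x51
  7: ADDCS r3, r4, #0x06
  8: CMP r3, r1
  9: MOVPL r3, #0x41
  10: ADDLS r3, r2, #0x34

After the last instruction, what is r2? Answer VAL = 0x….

VAL = 0xf0

[0] flags=0010 → (cmp)
[1] flags=0010 GE?T → r4=0xa8
[2] flags=0010 LT?F → skip
[3] flags=0010 LT?F → skip
[4] flags=0010 → (cmp)
[5] flags=0010 EQ?F → skip
[6] flags=0010 LS?F → skip
[7] flags=0010 CS?T → r3=0xae
[8] flags=0010 → (cmp)
[9] flags=0010 PL?T → r3=0x41
[10] flags=0010 LS?F → skip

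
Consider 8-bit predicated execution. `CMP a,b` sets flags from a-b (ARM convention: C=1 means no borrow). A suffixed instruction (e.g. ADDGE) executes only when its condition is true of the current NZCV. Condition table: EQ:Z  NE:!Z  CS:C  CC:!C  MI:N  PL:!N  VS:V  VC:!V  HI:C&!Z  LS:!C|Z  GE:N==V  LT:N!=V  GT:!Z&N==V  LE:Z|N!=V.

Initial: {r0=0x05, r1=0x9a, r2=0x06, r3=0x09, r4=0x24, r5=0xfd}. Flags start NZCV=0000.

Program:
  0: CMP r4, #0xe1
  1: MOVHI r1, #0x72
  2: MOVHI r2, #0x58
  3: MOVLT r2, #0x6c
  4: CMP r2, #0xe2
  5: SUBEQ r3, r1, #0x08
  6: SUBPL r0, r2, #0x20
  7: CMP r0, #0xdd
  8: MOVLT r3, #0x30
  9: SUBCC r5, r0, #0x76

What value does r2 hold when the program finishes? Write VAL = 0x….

0: ✓ CMP  NZCV=0000
1: · MOVHI
2: · MOVHI
3: · MOVLT
4: ✓ CMP  NZCV=0000
5: · SUBEQ
6: ✓ SUBPL  r0←0xe6
7: ✓ CMP  NZCV=0010
8: · MOVLT
9: · SUBCC

VAL = 0x06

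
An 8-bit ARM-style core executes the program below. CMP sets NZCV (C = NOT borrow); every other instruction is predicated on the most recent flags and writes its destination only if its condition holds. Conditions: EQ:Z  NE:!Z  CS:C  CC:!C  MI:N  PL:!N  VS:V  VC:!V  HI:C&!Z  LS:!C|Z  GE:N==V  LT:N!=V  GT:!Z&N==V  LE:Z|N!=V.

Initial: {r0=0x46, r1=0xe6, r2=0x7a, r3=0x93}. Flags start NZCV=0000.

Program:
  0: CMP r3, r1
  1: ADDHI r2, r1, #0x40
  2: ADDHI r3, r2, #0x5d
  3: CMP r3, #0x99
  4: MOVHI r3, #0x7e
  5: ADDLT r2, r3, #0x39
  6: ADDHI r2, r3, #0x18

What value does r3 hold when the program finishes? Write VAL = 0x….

0: ✓ CMP  NZCV=1000
1: · ADDHI
2: · ADDHI
3: ✓ CMP  NZCV=1000
4: · MOVHI
5: ✓ ADDLT  r2←0xcc
6: · ADDHI

VAL = 0x93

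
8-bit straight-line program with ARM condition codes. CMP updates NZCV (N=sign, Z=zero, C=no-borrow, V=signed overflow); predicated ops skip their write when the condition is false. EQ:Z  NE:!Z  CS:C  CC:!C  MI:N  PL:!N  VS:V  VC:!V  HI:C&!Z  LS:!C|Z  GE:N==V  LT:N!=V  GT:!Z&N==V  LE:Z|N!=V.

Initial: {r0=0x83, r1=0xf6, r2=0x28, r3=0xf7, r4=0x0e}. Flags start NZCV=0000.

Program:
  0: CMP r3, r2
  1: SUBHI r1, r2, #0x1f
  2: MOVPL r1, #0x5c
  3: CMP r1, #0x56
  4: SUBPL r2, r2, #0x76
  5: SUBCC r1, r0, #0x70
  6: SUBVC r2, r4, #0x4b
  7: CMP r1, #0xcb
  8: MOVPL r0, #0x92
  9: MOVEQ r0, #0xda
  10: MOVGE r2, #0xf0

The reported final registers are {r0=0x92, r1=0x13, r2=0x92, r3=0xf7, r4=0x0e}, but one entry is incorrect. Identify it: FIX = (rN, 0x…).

0: ✓ CMP  NZCV=1010
1: ✓ SUBHI  r1←0x09
2: · MOVPL
3: ✓ CMP  NZCV=1000
4: · SUBPL
5: ✓ SUBCC  r1←0x13
6: ✓ SUBVC  r2←0xc3
7: ✓ CMP  NZCV=0000
8: ✓ MOVPL  r0←0x92
9: · MOVEQ
10: ✓ MOVGE  r2←0xf0

FIX = (r2, 0xf0)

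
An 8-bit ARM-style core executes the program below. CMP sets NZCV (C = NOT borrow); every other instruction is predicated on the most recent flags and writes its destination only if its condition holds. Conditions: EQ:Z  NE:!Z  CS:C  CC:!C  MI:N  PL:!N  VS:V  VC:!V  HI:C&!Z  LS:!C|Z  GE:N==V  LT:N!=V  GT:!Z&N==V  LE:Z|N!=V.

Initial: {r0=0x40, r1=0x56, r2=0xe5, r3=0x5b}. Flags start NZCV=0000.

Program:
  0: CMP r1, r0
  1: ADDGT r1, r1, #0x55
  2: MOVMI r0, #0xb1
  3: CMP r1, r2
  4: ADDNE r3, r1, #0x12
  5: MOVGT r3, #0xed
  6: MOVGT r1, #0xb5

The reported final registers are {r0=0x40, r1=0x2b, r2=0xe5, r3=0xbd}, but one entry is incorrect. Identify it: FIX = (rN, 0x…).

[0] flags=0010 → (cmp)
[1] flags=0010 GT?T → r1=0xab
[2] flags=0010 MI?F → skip
[3] flags=1000 → (cmp)
[4] flags=1000 NE?T → r3=0xbd
[5] flags=1000 GT?F → skip
[6] flags=1000 GT?F → skip

FIX = (r1, 0xab)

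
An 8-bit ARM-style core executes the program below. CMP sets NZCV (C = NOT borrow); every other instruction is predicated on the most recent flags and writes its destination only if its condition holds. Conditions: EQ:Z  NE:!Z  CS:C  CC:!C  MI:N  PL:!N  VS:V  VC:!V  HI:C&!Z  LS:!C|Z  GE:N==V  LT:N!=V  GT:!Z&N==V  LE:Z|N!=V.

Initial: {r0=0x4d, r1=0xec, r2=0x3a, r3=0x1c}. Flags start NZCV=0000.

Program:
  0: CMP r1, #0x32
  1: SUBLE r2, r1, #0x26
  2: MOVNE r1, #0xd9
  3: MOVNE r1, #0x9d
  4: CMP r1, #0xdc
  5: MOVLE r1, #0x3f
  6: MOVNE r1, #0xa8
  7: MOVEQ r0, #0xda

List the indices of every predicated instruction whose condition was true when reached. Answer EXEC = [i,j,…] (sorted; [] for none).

EXEC = [1,2,3,5,6]

0: ✓ CMP  NZCV=1010
1: ✓ SUBLE  r2←0xc6
2: ✓ MOVNE  r1←0xd9
3: ✓ MOVNE  r1←0x9d
4: ✓ CMP  NZCV=1000
5: ✓ MOVLE  r1←0x3f
6: ✓ MOVNE  r1←0xa8
7: · MOVEQ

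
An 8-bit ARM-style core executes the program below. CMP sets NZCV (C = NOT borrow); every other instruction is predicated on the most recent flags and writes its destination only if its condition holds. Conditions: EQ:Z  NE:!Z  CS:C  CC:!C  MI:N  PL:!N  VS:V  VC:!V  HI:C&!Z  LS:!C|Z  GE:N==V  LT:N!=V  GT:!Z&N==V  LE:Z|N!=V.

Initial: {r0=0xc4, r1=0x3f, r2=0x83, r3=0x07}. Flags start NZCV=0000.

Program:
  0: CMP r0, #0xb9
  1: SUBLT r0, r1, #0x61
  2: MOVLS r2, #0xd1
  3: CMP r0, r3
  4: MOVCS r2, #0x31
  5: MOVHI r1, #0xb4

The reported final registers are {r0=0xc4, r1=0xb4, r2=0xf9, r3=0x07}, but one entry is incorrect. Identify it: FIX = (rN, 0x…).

FIX = (r2, 0x31)

[0] flags=0010 → (cmp)
[1] flags=0010 LT?F → skip
[2] flags=0010 LS?F → skip
[3] flags=1010 → (cmp)
[4] flags=1010 CS?T → r2=0x31
[5] flags=1010 HI?T → r1=0xb4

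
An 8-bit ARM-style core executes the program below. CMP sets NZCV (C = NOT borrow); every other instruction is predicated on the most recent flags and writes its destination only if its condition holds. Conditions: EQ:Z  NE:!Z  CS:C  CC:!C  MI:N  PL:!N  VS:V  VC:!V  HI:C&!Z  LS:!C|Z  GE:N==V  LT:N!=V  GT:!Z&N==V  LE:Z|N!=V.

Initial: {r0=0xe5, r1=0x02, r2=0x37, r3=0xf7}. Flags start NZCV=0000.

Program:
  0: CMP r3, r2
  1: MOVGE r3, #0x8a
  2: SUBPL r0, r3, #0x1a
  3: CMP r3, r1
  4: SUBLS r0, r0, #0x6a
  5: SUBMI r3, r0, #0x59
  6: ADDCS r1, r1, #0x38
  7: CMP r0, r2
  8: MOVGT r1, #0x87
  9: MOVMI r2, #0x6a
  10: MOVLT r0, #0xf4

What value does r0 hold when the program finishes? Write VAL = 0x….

VAL = 0xf4

[0] flags=1010 → (cmp)
[1] flags=1010 GE?F → skip
[2] flags=1010 PL?F → skip
[3] flags=1010 → (cmp)
[4] flags=1010 LS?F → skip
[5] flags=1010 MI?T → r3=0x8c
[6] flags=1010 CS?T → r1=0x3a
[7] flags=1010 → (cmp)
[8] flags=1010 GT?F → skip
[9] flags=1010 MI?T → r2=0x6a
[10] flags=1010 LT?T → r0=0xf4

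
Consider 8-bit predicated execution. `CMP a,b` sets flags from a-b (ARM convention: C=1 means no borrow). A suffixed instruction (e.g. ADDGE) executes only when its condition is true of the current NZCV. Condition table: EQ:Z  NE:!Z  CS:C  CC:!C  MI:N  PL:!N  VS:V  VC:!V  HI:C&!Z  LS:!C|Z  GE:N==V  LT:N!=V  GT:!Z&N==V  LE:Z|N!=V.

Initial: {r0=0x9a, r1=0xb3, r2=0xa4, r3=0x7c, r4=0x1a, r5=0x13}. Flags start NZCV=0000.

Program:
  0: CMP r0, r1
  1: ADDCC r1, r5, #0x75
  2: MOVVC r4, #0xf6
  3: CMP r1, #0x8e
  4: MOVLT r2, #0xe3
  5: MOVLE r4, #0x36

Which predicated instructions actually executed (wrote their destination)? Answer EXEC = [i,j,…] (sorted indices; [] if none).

0: ✓ CMP  NZCV=1000
1: ✓ ADDCC  r1←0x88
2: ✓ MOVVC  r4←0xf6
3: ✓ CMP  NZCV=1000
4: ✓ MOVLT  r2←0xe3
5: ✓ MOVLE  r4←0x36

EXEC = [1,2,4,5]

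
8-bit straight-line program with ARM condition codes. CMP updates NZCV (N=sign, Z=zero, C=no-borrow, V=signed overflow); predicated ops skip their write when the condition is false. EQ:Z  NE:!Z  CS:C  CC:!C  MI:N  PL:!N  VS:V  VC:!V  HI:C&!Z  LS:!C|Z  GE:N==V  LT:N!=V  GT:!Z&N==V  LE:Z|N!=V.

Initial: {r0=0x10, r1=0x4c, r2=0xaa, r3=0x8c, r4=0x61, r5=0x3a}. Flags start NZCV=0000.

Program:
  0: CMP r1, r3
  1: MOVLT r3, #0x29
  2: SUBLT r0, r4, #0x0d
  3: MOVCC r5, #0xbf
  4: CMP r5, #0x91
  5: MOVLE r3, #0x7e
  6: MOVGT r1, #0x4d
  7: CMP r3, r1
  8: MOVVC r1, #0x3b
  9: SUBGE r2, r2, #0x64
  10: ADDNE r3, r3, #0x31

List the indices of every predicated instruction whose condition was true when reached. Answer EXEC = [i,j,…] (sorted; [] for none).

EXEC = [3,6,10]

[0] flags=1001 → (cmp)
[1] flags=1001 LT?F → skip
[2] flags=1001 LT?F → skip
[3] flags=1001 CC?T → r5=0xbf
[4] flags=0010 → (cmp)
[5] flags=0010 LE?F → skip
[6] flags=0010 GT?T → r1=0x4d
[7] flags=0011 → (cmp)
[8] flags=0011 VC?F → skip
[9] flags=0011 GE?F → skip
[10] flags=0011 NE?T → r3=0xbd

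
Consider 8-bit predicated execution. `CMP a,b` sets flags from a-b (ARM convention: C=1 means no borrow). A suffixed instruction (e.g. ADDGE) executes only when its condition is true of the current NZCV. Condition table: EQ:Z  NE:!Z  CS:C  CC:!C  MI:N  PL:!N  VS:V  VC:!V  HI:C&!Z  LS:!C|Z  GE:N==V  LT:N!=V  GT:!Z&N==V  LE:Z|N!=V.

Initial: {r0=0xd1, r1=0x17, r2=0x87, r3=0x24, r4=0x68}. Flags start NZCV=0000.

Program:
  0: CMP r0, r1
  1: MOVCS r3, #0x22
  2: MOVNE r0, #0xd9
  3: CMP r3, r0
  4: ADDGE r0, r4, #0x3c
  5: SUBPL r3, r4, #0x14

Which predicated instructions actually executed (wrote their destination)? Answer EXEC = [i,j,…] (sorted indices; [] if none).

EXEC = [1,2,4,5]

0: ✓ CMP  NZCV=1010
1: ✓ MOVCS  r3←0x22
2: ✓ MOVNE  r0←0xd9
3: ✓ CMP  NZCV=0000
4: ✓ ADDGE  r0←0xa4
5: ✓ SUBPL  r3←0x54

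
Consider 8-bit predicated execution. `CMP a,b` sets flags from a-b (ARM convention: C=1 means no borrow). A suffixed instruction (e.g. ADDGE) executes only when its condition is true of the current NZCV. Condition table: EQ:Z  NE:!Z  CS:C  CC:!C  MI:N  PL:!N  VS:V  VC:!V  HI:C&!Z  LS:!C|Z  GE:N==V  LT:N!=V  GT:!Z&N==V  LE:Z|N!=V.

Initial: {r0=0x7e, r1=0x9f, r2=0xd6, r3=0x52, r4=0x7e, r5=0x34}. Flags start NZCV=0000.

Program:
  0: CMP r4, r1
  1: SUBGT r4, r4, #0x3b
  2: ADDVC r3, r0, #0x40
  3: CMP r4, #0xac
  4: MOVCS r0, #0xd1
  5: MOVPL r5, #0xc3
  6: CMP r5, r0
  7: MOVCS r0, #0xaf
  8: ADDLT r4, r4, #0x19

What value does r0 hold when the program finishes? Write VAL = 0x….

0: ✓ CMP  NZCV=1001
1: ✓ SUBGT  r4←0x43
2: · ADDVC
3: ✓ CMP  NZCV=1001
4: · MOVCS
5: · MOVPL
6: ✓ CMP  NZCV=1000
7: · MOVCS
8: ✓ ADDLT  r4←0x5c

VAL = 0x7e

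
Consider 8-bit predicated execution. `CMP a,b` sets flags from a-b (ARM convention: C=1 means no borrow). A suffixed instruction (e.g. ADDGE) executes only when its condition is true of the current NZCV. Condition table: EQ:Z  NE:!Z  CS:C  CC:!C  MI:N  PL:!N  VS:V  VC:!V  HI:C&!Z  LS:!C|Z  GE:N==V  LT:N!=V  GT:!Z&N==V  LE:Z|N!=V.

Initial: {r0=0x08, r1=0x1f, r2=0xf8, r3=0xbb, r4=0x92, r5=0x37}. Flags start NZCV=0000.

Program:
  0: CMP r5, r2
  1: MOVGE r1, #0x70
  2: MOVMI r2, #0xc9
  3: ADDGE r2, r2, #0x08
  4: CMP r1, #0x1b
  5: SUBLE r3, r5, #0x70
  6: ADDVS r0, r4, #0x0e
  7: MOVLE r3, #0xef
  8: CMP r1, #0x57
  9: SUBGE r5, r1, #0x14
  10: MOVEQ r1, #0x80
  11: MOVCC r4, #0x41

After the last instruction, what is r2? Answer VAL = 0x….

[0] flags=0000 → (cmp)
[1] flags=0000 GE?T → r1=0x70
[2] flags=0000 MI?F → skip
[3] flags=0000 GE?T → r2=0x00
[4] flags=0010 → (cmp)
[5] flags=0010 LE?F → skip
[6] flags=0010 VS?F → skip
[7] flags=0010 LE?F → skip
[8] flags=0010 → (cmp)
[9] flags=0010 GE?T → r5=0x5c
[10] flags=0010 EQ?F → skip
[11] flags=0010 CC?F → skip

VAL = 0x00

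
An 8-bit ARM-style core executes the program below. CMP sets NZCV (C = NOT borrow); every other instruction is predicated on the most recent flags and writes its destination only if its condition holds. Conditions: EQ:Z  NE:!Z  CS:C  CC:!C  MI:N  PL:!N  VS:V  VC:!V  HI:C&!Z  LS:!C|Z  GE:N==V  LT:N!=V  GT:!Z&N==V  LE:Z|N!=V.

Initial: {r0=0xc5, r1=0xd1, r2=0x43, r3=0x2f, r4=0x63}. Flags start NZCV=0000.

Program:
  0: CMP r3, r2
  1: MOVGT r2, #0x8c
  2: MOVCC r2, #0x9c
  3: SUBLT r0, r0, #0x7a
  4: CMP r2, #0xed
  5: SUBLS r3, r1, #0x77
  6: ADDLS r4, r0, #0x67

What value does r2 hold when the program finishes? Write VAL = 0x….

VAL = 0x9c

[0] flags=1000 → (cmp)
[1] flags=1000 GT?F → skip
[2] flags=1000 CC?T → r2=0x9c
[3] flags=1000 LT?T → r0=0x4b
[4] flags=1000 → (cmp)
[5] flags=1000 LS?T → r3=0x5a
[6] flags=1000 LS?T → r4=0xb2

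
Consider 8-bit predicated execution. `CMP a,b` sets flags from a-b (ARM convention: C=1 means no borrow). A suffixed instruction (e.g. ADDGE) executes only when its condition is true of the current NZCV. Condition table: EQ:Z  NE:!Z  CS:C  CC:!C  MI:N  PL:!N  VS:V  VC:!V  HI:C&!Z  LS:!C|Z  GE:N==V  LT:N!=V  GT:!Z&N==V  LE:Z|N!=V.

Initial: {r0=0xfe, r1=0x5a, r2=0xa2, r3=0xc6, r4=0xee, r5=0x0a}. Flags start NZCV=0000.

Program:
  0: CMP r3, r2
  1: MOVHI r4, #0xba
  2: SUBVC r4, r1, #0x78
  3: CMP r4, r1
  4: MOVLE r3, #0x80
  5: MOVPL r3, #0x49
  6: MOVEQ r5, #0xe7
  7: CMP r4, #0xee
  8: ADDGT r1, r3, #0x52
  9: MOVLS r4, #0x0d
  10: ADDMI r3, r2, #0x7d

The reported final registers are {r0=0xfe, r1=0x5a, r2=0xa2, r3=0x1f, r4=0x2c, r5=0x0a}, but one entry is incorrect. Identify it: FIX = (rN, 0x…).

[0] flags=0010 → (cmp)
[1] flags=0010 HI?T → r4=0xba
[2] flags=0010 VC?T → r4=0xe2
[3] flags=1010 → (cmp)
[4] flags=1010 LE?T → r3=0x80
[5] flags=1010 PL?F → skip
[6] flags=1010 EQ?F → skip
[7] flags=1000 → (cmp)
[8] flags=1000 GT?F → skip
[9] flags=1000 LS?T → r4=0x0d
[10] flags=1000 MI?T → r3=0x1f

FIX = (r4, 0x0d)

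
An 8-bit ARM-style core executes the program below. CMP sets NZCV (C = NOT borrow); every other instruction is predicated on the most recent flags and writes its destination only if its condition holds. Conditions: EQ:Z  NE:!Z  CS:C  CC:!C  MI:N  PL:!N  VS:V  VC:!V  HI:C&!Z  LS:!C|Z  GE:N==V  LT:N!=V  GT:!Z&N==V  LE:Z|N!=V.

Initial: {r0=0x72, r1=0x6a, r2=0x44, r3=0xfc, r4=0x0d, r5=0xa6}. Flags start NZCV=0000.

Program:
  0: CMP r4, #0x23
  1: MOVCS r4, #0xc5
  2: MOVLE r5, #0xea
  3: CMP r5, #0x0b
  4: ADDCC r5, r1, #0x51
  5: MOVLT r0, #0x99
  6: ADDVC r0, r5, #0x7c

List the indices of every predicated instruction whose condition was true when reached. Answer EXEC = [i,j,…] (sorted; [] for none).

EXEC = [2,5,6]

0: ✓ CMP  NZCV=1000
1: · MOVCS
2: ✓ MOVLE  r5←0xea
3: ✓ CMP  NZCV=1010
4: · ADDCC
5: ✓ MOVLT  r0←0x99
6: ✓ ADDVC  r0←0x66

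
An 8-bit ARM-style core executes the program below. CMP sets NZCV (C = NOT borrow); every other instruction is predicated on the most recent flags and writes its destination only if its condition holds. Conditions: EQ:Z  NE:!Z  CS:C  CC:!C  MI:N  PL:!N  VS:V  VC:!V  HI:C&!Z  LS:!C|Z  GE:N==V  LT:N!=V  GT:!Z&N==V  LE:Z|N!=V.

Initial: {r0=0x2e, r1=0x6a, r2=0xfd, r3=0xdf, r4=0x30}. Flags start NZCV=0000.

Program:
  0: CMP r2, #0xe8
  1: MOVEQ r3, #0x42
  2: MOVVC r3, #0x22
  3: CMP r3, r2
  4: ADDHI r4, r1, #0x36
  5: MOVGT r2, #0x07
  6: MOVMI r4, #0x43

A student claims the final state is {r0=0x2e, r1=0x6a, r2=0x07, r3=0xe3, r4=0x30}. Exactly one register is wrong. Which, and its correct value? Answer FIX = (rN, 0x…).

FIX = (r3, 0x22)

0: ✓ CMP  NZCV=0010
1: · MOVEQ
2: ✓ MOVVC  r3←0x22
3: ✓ CMP  NZCV=0000
4: · ADDHI
5: ✓ MOVGT  r2←0x07
6: · MOVMI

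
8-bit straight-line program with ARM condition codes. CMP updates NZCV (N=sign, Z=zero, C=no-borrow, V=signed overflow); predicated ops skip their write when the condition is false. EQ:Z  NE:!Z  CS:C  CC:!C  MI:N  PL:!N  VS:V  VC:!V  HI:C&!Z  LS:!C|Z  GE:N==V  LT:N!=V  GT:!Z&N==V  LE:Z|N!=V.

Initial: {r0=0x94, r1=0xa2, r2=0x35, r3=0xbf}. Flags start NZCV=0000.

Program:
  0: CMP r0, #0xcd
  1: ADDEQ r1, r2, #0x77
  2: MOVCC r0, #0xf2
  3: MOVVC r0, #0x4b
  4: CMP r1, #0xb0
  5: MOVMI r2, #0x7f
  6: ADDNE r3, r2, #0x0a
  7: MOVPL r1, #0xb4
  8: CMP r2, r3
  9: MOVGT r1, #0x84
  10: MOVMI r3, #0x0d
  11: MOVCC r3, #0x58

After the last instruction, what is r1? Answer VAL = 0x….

0: ✓ CMP  NZCV=1000
1: · ADDEQ
2: ✓ MOVCC  r0←0xf2
3: ✓ MOVVC  r0←0x4b
4: ✓ CMP  NZCV=1000
5: ✓ MOVMI  r2←0x7f
6: ✓ ADDNE  r3←0x89
7: · MOVPL
8: ✓ CMP  NZCV=1001
9: ✓ MOVGT  r1←0x84
10: ✓ MOVMI  r3←0x0d
11: ✓ MOVCC  r3←0x58

VAL = 0x84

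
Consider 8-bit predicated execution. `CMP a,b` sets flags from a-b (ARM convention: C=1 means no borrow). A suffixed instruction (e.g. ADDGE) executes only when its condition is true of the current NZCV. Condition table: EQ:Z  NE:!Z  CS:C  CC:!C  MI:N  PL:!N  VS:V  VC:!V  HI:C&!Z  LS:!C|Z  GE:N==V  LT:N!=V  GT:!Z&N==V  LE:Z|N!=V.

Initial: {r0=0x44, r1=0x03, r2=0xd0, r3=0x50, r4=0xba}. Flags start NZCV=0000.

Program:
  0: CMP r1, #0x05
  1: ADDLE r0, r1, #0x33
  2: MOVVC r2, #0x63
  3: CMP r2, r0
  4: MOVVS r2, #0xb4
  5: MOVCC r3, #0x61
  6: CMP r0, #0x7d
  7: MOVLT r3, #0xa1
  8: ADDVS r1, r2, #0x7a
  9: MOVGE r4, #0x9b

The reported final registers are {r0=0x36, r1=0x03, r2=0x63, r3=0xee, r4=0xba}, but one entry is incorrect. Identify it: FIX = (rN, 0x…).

[0] flags=1000 → (cmp)
[1] flags=1000 LE?T → r0=0x36
[2] flags=1000 VC?T → r2=0x63
[3] flags=0010 → (cmp)
[4] flags=0010 VS?F → skip
[5] flags=0010 CC?F → skip
[6] flags=1000 → (cmp)
[7] flags=1000 LT?T → r3=0xa1
[8] flags=1000 VS?F → skip
[9] flags=1000 GE?F → skip

FIX = (r3, 0xa1)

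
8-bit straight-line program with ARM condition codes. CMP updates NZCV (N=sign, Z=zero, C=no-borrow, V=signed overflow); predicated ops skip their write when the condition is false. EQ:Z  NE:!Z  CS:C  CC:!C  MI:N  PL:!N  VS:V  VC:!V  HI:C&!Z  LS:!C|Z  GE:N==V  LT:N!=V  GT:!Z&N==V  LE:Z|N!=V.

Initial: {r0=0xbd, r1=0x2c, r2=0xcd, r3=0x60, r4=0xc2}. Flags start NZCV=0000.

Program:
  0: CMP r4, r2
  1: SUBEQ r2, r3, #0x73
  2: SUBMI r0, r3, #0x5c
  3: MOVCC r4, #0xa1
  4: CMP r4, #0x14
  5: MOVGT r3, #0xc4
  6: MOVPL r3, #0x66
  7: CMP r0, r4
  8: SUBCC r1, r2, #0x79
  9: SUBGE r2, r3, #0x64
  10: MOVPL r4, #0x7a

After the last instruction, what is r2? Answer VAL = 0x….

[0] flags=1000 → (cmp)
[1] flags=1000 EQ?F → skip
[2] flags=1000 MI?T → r0=0x04
[3] flags=1000 CC?T → r4=0xa1
[4] flags=1010 → (cmp)
[5] flags=1010 GT?F → skip
[6] flags=1010 PL?F → skip
[7] flags=0000 → (cmp)
[8] flags=0000 CC?T → r1=0x54
[9] flags=0000 GE?T → r2=0xfc
[10] flags=0000 PL?T → r4=0x7a

VAL = 0xfc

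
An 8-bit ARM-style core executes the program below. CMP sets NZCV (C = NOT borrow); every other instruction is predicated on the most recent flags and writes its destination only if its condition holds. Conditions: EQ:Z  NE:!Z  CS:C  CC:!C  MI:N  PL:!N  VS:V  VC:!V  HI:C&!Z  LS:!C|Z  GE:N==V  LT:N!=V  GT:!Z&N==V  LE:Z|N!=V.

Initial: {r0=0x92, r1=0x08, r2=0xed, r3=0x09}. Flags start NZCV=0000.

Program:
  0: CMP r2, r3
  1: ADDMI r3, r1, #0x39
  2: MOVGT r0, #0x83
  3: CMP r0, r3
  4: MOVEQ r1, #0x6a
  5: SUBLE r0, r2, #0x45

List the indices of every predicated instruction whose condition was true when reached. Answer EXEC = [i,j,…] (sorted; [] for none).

EXEC = [1,5]

[0] flags=1010 → (cmp)
[1] flags=1010 MI?T → r3=0x41
[2] flags=1010 GT?F → skip
[3] flags=0011 → (cmp)
[4] flags=0011 EQ?F → skip
[5] flags=0011 LE?T → r0=0xa8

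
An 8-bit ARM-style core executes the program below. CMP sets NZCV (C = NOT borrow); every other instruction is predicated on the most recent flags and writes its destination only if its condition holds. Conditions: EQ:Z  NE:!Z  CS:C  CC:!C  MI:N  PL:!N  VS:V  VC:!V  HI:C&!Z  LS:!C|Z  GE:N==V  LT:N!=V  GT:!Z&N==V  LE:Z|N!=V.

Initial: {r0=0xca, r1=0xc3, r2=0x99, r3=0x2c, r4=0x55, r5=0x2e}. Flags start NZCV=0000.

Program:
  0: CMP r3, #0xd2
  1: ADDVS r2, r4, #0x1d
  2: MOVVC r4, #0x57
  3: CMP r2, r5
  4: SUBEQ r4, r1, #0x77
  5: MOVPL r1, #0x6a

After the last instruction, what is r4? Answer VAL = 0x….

[0] flags=0000 → (cmp)
[1] flags=0000 VS?F → skip
[2] flags=0000 VC?T → r4=0x57
[3] flags=0011 → (cmp)
[4] flags=0011 EQ?F → skip
[5] flags=0011 PL?T → r1=0x6a

VAL = 0x57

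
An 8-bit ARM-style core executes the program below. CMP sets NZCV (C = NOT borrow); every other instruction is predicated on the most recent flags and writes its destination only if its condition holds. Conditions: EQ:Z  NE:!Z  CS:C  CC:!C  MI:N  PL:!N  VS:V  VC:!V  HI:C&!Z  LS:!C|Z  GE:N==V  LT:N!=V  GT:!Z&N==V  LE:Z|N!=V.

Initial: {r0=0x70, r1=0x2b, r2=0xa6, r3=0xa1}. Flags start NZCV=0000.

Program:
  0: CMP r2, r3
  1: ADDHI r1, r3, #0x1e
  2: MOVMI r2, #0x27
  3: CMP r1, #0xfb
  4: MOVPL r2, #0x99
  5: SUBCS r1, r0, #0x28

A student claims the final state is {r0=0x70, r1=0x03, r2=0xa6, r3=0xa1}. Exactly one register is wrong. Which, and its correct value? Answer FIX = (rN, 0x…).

[0] flags=0010 → (cmp)
[1] flags=0010 HI?T → r1=0xbf
[2] flags=0010 MI?F → skip
[3] flags=1000 → (cmp)
[4] flags=1000 PL?F → skip
[5] flags=1000 CS?F → skip

FIX = (r1, 0xbf)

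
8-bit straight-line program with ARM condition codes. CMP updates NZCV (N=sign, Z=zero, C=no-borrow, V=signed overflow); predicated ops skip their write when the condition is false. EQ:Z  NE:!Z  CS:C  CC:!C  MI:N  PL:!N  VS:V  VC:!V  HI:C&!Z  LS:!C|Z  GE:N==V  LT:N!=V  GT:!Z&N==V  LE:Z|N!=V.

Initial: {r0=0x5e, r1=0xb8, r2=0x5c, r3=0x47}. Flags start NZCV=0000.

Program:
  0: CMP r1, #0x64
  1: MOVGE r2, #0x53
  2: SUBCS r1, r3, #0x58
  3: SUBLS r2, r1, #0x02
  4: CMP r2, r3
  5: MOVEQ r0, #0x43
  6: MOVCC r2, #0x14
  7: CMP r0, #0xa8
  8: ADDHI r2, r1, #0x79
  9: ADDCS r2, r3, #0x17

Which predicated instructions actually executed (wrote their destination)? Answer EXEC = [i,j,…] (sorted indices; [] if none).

EXEC = [2]

[0] flags=0011 → (cmp)
[1] flags=0011 GE?F → skip
[2] flags=0011 CS?T → r1=0xef
[3] flags=0011 LS?F → skip
[4] flags=0010 → (cmp)
[5] flags=0010 EQ?F → skip
[6] flags=0010 CC?F → skip
[7] flags=1001 → (cmp)
[8] flags=1001 HI?F → skip
[9] flags=1001 CS?F → skip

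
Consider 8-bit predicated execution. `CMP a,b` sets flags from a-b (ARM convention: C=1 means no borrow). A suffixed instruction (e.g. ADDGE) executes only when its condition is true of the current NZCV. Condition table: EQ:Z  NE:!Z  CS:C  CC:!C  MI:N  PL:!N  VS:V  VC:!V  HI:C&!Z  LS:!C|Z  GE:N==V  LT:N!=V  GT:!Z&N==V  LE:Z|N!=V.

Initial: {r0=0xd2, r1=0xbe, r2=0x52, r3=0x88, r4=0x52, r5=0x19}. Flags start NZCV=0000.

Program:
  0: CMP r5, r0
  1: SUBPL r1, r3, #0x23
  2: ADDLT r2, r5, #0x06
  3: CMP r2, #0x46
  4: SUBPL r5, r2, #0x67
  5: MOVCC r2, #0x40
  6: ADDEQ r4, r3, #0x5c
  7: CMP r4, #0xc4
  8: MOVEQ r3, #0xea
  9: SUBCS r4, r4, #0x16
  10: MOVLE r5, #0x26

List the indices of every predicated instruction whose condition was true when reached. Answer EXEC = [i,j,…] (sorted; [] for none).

0: ✓ CMP  NZCV=0000
1: ✓ SUBPL  r1←0x65
2: · ADDLT
3: ✓ CMP  NZCV=0010
4: ✓ SUBPL  r5←0xeb
5: · MOVCC
6: · ADDEQ
7: ✓ CMP  NZCV=1001
8: · MOVEQ
9: · SUBCS
10: · MOVLE

EXEC = [1,4]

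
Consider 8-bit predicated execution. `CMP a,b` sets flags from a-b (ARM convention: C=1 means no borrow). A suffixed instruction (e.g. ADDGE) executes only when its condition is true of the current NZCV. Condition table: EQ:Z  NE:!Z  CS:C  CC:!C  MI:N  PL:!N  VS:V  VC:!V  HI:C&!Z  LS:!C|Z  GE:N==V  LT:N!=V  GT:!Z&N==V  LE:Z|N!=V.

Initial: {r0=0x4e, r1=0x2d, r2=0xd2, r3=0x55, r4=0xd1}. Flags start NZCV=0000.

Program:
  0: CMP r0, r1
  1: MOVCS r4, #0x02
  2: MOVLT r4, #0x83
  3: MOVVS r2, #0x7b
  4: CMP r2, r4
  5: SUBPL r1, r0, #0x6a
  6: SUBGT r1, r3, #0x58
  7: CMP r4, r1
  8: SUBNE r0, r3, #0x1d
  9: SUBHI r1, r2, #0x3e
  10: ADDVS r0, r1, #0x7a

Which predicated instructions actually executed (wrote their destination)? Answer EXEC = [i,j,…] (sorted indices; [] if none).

EXEC = [1,8]

[0] flags=0010 → (cmp)
[1] flags=0010 CS?T → r4=0x02
[2] flags=0010 LT?F → skip
[3] flags=0010 VS?F → skip
[4] flags=1010 → (cmp)
[5] flags=1010 PL?F → skip
[6] flags=1010 GT?F → skip
[7] flags=1000 → (cmp)
[8] flags=1000 NE?T → r0=0x38
[9] flags=1000 HI?F → skip
[10] flags=1000 VS?F → skip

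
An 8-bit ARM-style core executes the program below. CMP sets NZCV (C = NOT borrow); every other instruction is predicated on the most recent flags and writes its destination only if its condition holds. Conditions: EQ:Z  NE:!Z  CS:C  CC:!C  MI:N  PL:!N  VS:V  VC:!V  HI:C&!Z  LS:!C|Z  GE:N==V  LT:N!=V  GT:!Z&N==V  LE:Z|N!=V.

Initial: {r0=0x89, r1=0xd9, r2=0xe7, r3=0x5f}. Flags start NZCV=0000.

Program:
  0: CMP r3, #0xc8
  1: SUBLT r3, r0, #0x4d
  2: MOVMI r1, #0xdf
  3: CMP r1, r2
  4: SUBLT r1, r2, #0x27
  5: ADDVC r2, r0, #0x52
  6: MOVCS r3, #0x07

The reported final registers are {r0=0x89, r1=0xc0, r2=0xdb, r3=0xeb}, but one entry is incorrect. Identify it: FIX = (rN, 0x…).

0: ✓ CMP  NZCV=1001
1: · SUBLT
2: ✓ MOVMI  r1←0xdf
3: ✓ CMP  NZCV=1000
4: ✓ SUBLT  r1←0xc0
5: ✓ ADDVC  r2←0xdb
6: · MOVCS

FIX = (r3, 0x5f)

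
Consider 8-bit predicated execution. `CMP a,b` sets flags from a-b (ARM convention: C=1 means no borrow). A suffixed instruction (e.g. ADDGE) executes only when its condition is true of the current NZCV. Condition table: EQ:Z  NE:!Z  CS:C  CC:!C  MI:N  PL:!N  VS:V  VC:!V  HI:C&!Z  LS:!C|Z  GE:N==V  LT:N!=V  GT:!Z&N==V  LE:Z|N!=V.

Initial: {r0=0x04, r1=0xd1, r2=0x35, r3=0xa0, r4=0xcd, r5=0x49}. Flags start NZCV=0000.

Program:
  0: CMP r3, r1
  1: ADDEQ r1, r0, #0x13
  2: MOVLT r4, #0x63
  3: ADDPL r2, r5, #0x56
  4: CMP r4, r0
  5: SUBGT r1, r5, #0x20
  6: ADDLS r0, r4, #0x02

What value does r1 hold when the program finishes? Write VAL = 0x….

VAL = 0x29

0: ✓ CMP  NZCV=1000
1: · ADDEQ
2: ✓ MOVLT  r4←0x63
3: · ADDPL
4: ✓ CMP  NZCV=0010
5: ✓ SUBGT  r1←0x29
6: · ADDLS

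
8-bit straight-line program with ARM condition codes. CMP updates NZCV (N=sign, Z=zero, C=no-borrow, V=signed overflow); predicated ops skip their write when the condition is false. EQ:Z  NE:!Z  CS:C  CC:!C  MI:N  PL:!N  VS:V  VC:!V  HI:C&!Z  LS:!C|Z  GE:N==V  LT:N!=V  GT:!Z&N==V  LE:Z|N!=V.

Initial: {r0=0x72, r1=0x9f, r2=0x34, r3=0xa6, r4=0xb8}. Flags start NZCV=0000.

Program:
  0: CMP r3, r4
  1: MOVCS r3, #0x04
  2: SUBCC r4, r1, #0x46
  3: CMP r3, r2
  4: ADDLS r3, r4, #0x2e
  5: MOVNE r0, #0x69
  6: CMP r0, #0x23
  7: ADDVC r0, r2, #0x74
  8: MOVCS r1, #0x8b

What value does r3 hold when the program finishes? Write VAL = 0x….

0: ✓ CMP  NZCV=1000
1: · MOVCS
2: ✓ SUBCC  r4←0x59
3: ✓ CMP  NZCV=0011
4: · ADDLS
5: ✓ MOVNE  r0←0x69
6: ✓ CMP  NZCV=0010
7: ✓ ADDVC  r0←0xa8
8: ✓ MOVCS  r1←0x8b

VAL = 0xa6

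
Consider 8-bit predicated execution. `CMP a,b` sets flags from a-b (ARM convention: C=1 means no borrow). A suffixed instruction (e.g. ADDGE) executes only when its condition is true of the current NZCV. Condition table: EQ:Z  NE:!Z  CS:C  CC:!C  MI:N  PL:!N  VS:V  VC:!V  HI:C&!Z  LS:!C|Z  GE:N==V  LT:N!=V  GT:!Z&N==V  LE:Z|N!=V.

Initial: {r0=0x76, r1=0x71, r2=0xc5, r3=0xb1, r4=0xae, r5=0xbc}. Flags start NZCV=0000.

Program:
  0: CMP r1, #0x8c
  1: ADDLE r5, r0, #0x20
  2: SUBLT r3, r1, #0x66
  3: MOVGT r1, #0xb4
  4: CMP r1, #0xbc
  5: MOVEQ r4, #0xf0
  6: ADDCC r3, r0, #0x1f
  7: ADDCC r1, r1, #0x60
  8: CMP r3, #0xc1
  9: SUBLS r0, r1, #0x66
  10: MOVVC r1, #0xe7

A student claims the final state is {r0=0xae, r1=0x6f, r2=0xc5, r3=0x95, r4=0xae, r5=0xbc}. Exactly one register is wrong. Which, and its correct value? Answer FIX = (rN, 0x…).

[0] flags=1001 → (cmp)
[1] flags=1001 LE?F → skip
[2] flags=1001 LT?F → skip
[3] flags=1001 GT?T → r1=0xb4
[4] flags=1000 → (cmp)
[5] flags=1000 EQ?F → skip
[6] flags=1000 CC?T → r3=0x95
[7] flags=1000 CC?T → r1=0x14
[8] flags=1000 → (cmp)
[9] flags=1000 LS?T → r0=0xae
[10] flags=1000 VC?T → r1=0xe7

FIX = (r1, 0xe7)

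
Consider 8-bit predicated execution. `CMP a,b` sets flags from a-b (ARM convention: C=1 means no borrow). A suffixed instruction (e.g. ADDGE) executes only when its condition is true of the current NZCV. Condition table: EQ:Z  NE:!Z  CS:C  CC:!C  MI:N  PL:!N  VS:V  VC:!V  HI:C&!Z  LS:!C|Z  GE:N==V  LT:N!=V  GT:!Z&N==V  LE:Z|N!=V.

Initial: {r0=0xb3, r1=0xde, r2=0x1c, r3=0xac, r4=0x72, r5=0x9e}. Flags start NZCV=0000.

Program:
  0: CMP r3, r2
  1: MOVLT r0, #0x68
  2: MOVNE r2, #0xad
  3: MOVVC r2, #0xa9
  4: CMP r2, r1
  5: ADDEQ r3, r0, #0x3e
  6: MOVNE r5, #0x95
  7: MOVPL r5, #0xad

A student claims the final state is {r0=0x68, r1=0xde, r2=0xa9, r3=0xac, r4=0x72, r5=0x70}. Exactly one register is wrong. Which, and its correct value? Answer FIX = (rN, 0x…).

[0] flags=1010 → (cmp)
[1] flags=1010 LT?T → r0=0x68
[2] flags=1010 NE?T → r2=0xad
[3] flags=1010 VC?T → r2=0xa9
[4] flags=1000 → (cmp)
[5] flags=1000 EQ?F → skip
[6] flags=1000 NE?T → r5=0x95
[7] flags=1000 PL?F → skip

FIX = (r5, 0x95)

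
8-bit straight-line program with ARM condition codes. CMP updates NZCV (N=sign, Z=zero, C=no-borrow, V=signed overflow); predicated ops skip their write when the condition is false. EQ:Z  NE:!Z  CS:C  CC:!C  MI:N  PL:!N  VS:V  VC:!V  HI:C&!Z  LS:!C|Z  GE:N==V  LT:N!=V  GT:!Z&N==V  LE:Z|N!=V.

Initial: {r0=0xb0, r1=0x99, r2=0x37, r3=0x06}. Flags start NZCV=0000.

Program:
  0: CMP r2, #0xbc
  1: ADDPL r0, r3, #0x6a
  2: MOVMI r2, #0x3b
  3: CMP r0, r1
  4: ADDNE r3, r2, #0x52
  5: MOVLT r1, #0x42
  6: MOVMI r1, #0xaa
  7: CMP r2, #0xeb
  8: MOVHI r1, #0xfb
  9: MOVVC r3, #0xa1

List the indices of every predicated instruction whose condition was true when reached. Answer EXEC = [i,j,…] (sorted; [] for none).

EXEC = [1,4,6,9]

[0] flags=0000 → (cmp)
[1] flags=0000 PL?T → r0=0x70
[2] flags=0000 MI?F → skip
[3] flags=1001 → (cmp)
[4] flags=1001 NE?T → r3=0x89
[5] flags=1001 LT?F → skip
[6] flags=1001 MI?T → r1=0xaa
[7] flags=0000 → (cmp)
[8] flags=0000 HI?F → skip
[9] flags=0000 VC?T → r3=0xa1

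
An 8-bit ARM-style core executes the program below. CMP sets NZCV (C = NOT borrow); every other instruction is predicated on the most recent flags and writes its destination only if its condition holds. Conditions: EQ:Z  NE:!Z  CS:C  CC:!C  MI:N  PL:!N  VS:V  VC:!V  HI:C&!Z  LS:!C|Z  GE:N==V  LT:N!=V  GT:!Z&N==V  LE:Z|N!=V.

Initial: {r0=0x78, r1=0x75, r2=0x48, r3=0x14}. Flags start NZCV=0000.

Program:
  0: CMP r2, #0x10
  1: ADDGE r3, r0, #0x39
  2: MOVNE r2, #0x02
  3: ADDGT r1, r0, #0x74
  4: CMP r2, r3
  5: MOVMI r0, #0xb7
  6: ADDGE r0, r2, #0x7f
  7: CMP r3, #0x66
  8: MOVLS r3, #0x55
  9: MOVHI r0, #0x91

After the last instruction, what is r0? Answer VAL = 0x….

VAL = 0x91

0: ✓ CMP  NZCV=0010
1: ✓ ADDGE  r3←0xb1
2: ✓ MOVNE  r2←0x02
3: ✓ ADDGT  r1←0xec
4: ✓ CMP  NZCV=0000
5: · MOVMI
6: ✓ ADDGE  r0←0x81
7: ✓ CMP  NZCV=0011
8: · MOVLS
9: ✓ MOVHI  r0←0x91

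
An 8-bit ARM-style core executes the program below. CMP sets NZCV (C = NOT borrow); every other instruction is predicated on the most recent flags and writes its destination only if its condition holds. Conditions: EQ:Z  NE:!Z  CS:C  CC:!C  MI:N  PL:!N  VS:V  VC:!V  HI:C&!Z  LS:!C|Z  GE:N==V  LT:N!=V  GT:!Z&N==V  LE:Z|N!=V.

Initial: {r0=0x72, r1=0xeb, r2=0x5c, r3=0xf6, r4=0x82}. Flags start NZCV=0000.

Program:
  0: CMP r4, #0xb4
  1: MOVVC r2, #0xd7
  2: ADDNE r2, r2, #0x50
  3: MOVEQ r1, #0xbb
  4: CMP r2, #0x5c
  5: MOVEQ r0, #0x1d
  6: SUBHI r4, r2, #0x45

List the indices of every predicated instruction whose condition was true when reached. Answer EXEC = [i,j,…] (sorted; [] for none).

EXEC = [1,2]

[0] flags=1000 → (cmp)
[1] flags=1000 VC?T → r2=0xd7
[2] flags=1000 NE?T → r2=0x27
[3] flags=1000 EQ?F → skip
[4] flags=1000 → (cmp)
[5] flags=1000 EQ?F → skip
[6] flags=1000 HI?F → skip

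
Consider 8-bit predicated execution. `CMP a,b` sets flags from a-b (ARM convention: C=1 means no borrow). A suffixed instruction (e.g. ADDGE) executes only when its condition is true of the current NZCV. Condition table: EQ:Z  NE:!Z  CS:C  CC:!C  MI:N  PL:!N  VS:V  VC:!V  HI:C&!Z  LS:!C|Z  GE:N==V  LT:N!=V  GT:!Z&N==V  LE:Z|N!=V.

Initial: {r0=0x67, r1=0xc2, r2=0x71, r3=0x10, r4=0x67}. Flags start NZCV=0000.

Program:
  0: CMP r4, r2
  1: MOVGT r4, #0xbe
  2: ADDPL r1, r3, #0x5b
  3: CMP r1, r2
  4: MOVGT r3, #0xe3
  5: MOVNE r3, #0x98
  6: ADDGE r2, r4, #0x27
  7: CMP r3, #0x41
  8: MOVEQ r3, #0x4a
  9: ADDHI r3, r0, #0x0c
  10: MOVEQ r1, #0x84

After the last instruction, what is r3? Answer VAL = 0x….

[0] flags=1000 → (cmp)
[1] flags=1000 GT?F → skip
[2] flags=1000 PL?F → skip
[3] flags=0011 → (cmp)
[4] flags=0011 GT?F → skip
[5] flags=0011 NE?T → r3=0x98
[6] flags=0011 GE?F → skip
[7] flags=0011 → (cmp)
[8] flags=0011 EQ?F → skip
[9] flags=0011 HI?T → r3=0x73
[10] flags=0011 EQ?F → skip

VAL = 0x73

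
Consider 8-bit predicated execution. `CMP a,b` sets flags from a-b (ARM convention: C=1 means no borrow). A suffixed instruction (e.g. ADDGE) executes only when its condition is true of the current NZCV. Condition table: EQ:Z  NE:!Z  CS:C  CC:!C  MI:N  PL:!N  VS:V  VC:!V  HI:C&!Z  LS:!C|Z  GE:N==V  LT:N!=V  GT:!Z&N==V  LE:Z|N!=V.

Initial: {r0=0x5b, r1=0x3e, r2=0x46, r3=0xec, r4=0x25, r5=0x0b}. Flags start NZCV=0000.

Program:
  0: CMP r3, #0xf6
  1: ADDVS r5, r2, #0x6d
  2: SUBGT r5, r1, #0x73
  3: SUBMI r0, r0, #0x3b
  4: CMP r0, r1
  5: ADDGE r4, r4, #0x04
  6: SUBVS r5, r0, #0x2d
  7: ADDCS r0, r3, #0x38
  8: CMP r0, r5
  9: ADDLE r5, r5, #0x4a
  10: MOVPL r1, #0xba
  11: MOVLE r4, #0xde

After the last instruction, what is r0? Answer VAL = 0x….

0: ✓ CMP  NZCV=1000
1: · ADDVS
2: · SUBGT
3: ✓ SUBMI  r0←0x20
4: ✓ CMP  NZCV=1000
5: · ADDGE
6: · SUBVS
7: · ADDCS
8: ✓ CMP  NZCV=0010
9: · ADDLE
10: ✓ MOVPL  r1←0xba
11: · MOVLE

VAL = 0x20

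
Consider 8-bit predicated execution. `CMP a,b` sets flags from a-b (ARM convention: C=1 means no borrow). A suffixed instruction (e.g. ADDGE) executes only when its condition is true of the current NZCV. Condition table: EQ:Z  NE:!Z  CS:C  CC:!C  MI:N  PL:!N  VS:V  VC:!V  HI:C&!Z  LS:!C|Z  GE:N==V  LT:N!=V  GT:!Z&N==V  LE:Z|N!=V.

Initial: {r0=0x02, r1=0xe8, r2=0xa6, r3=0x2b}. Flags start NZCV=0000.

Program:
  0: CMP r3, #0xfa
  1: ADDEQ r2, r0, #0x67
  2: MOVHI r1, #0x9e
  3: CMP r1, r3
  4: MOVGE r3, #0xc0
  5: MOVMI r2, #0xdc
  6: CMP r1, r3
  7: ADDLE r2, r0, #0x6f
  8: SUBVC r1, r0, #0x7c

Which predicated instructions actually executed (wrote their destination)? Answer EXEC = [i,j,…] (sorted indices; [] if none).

EXEC = [5,7,8]

0: ✓ CMP  NZCV=0000
1: · ADDEQ
2: · MOVHI
3: ✓ CMP  NZCV=1010
4: · MOVGE
5: ✓ MOVMI  r2←0xdc
6: ✓ CMP  NZCV=1010
7: ✓ ADDLE  r2←0x71
8: ✓ SUBVC  r1←0x86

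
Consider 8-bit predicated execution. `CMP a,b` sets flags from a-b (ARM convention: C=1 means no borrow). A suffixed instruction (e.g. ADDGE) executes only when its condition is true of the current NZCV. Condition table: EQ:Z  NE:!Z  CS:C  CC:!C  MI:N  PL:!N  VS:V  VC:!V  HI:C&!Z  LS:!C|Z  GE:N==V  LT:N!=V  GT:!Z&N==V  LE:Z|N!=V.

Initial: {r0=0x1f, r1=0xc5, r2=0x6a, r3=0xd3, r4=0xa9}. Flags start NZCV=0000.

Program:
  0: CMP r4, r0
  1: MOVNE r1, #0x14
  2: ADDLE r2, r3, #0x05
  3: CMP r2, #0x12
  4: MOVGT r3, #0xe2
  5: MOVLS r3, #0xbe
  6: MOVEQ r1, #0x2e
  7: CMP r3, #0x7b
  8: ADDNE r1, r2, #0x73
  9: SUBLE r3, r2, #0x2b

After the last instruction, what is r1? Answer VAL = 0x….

0: ✓ CMP  NZCV=1010
1: ✓ MOVNE  r1←0x14
2: ✓ ADDLE  r2←0xd8
3: ✓ CMP  NZCV=1010
4: · MOVGT
5: · MOVLS
6: · MOVEQ
7: ✓ CMP  NZCV=0011
8: ✓ ADDNE  r1←0x4b
9: ✓ SUBLE  r3←0xad

VAL = 0x4b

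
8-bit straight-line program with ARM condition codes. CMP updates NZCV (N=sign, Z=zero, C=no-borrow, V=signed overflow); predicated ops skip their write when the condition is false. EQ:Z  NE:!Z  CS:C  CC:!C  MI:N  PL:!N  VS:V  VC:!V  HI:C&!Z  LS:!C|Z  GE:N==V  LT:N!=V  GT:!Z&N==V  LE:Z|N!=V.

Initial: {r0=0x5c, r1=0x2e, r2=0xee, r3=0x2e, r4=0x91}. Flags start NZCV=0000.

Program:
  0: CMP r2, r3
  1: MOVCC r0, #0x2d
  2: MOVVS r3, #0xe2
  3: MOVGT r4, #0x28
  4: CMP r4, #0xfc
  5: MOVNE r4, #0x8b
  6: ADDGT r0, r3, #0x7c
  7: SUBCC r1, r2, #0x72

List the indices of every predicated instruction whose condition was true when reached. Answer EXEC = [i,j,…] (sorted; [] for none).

0: ✓ CMP  NZCV=1010
1: · MOVCC
2: · MOVVS
3: · MOVGT
4: ✓ CMP  NZCV=1000
5: ✓ MOVNE  r4←0x8b
6: · ADDGT
7: ✓ SUBCC  r1←0x7c

EXEC = [5,7]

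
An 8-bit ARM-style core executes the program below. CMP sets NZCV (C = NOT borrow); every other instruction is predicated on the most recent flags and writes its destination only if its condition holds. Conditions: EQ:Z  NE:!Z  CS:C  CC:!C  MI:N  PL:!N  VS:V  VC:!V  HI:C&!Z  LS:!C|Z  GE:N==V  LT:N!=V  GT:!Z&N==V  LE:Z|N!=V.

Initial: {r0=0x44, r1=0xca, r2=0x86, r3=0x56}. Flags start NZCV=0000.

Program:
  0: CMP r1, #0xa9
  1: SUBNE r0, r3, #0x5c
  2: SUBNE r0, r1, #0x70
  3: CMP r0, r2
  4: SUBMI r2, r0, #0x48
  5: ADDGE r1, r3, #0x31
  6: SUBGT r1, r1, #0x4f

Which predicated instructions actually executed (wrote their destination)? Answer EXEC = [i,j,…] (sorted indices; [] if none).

[0] flags=0010 → (cmp)
[1] flags=0010 NE?T → r0=0xfa
[2] flags=0010 NE?T → r0=0x5a
[3] flags=1001 → (cmp)
[4] flags=1001 MI?T → r2=0x12
[5] flags=1001 GE?T → r1=0x87
[6] flags=1001 GT?T → r1=0x38

EXEC = [1,2,4,5,6]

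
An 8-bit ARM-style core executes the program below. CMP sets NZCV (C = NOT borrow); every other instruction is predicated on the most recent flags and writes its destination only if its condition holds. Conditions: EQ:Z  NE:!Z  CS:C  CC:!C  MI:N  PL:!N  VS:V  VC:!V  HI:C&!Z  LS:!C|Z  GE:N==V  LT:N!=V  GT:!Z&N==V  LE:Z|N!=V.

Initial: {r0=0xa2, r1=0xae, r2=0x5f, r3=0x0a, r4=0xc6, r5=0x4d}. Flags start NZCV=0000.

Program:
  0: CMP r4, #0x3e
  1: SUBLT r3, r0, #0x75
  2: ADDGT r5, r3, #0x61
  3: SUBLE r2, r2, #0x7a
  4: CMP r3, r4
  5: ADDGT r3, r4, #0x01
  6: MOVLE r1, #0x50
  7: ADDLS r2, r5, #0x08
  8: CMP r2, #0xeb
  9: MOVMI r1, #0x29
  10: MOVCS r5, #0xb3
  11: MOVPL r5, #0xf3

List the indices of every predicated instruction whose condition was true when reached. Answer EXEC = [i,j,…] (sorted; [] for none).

[0] flags=1010 → (cmp)
[1] flags=1010 LT?T → r3=0x2d
[2] flags=1010 GT?F → skip
[3] flags=1010 LE?T → r2=0xe5
[4] flags=0000 → (cmp)
[5] flags=0000 GT?T → r3=0xc7
[6] flags=0000 LE?F → skip
[7] flags=0000 LS?T → r2=0x55
[8] flags=0000 → (cmp)
[9] flags=0000 MI?F → skip
[10] flags=0000 CS?F → skip
[11] flags=0000 PL?T → r5=0xf3

EXEC = [1,3,5,7,11]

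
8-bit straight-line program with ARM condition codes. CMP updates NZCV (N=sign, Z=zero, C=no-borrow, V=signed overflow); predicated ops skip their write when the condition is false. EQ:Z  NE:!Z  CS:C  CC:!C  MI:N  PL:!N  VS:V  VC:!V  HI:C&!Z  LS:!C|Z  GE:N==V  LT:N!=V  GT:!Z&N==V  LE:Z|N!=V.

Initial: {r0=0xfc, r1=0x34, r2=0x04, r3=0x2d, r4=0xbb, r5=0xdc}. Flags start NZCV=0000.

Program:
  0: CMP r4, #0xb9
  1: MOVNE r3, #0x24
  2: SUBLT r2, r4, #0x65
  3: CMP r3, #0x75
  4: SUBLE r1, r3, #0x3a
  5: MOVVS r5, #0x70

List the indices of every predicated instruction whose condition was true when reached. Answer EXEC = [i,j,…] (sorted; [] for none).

[0] flags=0010 → (cmp)
[1] flags=0010 NE?T → r3=0x24
[2] flags=0010 LT?F → skip
[3] flags=1000 → (cmp)
[4] flags=1000 LE?T → r1=0xea
[5] flags=1000 VS?F → skip

EXEC = [1,4]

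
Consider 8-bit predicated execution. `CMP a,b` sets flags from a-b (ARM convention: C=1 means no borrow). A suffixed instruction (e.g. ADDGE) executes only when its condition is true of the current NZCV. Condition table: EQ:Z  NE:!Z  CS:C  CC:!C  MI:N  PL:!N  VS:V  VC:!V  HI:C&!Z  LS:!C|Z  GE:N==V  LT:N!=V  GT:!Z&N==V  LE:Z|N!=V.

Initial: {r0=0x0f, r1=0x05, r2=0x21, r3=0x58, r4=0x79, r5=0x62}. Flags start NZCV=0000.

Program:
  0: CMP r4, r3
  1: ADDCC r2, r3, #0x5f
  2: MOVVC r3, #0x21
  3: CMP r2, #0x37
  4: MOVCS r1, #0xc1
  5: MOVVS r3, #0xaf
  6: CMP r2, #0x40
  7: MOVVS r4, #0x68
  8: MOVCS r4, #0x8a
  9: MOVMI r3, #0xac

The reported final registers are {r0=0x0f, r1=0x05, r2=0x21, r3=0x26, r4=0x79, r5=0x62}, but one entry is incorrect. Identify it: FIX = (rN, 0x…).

FIX = (r3, 0xac)

0: ✓ CMP  NZCV=0010
1: · ADDCC
2: ✓ MOVVC  r3←0x21
3: ✓ CMP  NZCV=1000
4: · MOVCS
5: · MOVVS
6: ✓ CMP  NZCV=1000
7: · MOVVS
8: · MOVCS
9: ✓ MOVMI  r3←0xac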